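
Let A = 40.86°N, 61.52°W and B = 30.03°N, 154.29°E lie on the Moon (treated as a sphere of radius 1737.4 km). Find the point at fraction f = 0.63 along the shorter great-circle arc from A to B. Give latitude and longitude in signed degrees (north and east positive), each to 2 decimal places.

60.22°, -171.94°

Central angle δ = 1.7758 rad. Interpolating on the sphere with fraction f = 0.63:
P = [sin((1−f)δ)·A + sin(fδ)·B] / sin δ = 0.6239·A + 0.9188·B in Cartesian coordinates,
giving P = (-0.4917, -0.0696, 0.8680), i.e. latitude 60.22°, longitude -171.94°.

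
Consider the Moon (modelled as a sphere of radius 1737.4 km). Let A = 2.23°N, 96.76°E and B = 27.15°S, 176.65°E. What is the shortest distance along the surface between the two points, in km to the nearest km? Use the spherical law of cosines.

With latitudes φ₁ = 2.230°, φ₂ = -27.150° and longitude difference Δλ = 79.890°:
cos c = sin φ₁ sin φ₂ + cos φ₁ cos φ₂ cos Δλ = (0.0389)(-0.4563) + (0.9992)(0.8898)(0.1755) = 0.13832,
so c = arccos(0.13832) = 1.43203 rad.
Distance = R·c = 1737.4 × 1.4320 ≈ 2488 km.

2488 km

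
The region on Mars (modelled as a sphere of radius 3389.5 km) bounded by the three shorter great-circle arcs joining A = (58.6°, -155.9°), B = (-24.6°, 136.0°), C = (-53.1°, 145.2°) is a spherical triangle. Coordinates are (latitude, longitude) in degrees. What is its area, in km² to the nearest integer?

Side lengths (central angles): a = 0.5119, b = 2.1188, c = 1.7504 rad; semiperimeter s = 2.1906.
By l'Huilier's theorem, tan(E/4) = √[tan(s/2) tan((s−a)/2) tan((s−b)/2) tan((s−c)/2)], giving spherical excess E = 0.5242 rad.
Area = E·R² = 0.5242 × (3389.5)² ≈ 6022772 km².

6022772 km²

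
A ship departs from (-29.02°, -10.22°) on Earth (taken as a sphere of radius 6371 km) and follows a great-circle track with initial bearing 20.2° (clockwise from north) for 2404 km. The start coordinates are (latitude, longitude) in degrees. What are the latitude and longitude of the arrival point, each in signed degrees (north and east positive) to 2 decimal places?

Angular distance δ = d/R = 2404/6371 = 0.37733 rad; initial bearing θ = 0.3526 rad.
sin φ₂ = sin φ₁ cos δ + cos φ₁ sin δ cos θ = (-0.4851)(0.9296) + (0.8745)(0.3684)(0.9385) = -0.1486, so φ₂ = -8.55°.
Δλ = atan2(sin θ sin δ cos φ₁, cos δ − sin φ₁ sin φ₂) = atan2(0.1113, 0.8576) = 7.392°.
λ₂ = -10.220° + 7.392° = -2.83°.

-8.55°, -2.83°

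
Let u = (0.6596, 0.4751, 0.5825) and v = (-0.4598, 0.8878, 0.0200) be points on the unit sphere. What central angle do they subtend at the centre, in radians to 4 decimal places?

1.4403 rad

u·v = 0.1302; |u| = 1.0000, |v| = 1.0000.
cos θ = (u·v)/(|u||v|) = 0.1302, so θ = 1.4403 rad.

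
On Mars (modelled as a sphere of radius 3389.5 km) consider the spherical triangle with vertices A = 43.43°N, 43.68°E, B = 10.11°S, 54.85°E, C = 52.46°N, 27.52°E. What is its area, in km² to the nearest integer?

Side lengths (central angles): a = 1.1661, b = 0.2451, c = 0.9512 rad; semiperimeter s = 1.1812.
By l'Huilier's theorem, tan(E/4) = √[tan(s/2) tan((s−a)/2) tan((s−b)/2) tan((s−c)/2)], giving spherical excess E = 0.0687 rad.
Area = E·R² = 0.0687 × (3389.5)² ≈ 788839 km².

788839 km²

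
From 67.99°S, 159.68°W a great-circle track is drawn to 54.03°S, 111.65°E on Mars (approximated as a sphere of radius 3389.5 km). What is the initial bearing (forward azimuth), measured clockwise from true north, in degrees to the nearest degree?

With φ₁ = -1.1866, φ₂ = -0.9430, Δλ = -1.5476 rad, the forward-azimuth formula gives
θ = atan2( sin Δλ cos φ₂ , cos φ₁ sin φ₂ − sin φ₁ cos φ₂ cos Δλ ) = atan2(-0.5872, -0.2907) = -116.34°.
Adding 360° brings this into [0°, 360°): 244°.

244°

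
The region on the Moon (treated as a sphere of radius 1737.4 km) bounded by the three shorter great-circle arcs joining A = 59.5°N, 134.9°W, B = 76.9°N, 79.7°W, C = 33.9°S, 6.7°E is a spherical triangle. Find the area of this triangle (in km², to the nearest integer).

Side lengths (central angles): a = 2.1311, b = 2.5162, c = 0.4398 rad; semiperimeter s = 2.5435.
By l'Huilier's theorem, tan(E/4) = √[tan(s/2) tan((s−a)/2) tan((s−b)/2) tan((s−c)/2)], giving spherical excess E = 0.5069 rad.
Area = E·R² = 0.5069 × (1737.4)² ≈ 1530217 km².

1530217 km²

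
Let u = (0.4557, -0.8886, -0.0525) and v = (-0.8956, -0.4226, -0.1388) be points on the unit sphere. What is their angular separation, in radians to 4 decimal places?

1.5961 rad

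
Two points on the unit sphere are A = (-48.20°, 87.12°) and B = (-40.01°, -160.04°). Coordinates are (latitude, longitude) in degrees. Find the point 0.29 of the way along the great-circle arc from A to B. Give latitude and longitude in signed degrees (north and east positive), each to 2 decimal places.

-59.18°, 118.65°

Central angle δ = 1.2858 rad. Interpolating on the sphere with fraction f = 0.29:
P = [sin((1−f)δ)·A + sin(fδ)·B] / sin δ = 0.8246·A + 0.3796·B in Cartesian coordinates,
giving P = (-0.2457, 0.4496, -0.8588), i.e. latitude -59.18°, longitude 118.65°.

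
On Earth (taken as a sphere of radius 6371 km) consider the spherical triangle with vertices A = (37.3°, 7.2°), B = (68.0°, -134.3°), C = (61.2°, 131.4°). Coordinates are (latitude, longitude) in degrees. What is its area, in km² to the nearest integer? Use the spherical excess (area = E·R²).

18463751 km²

Side lengths (central angles): a = 0.6452, b = 1.2497, c = 1.2359 rad; semiperimeter s = 1.5654.
By l'Huilier's theorem, tan(E/4) = √[tan(s/2) tan((s−a)/2) tan((s−b)/2) tan((s−c)/2)], giving spherical excess E = 0.4549 rad.
Area = E·R² = 0.4549 × (6371)² ≈ 18463751 km².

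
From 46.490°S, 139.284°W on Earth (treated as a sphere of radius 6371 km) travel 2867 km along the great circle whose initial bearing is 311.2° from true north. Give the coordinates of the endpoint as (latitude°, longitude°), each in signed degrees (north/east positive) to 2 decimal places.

Angular distance δ = d/R = 2867/6371 = 0.45001 rad; initial bearing θ = 5.4315 rad.
sin φ₂ = sin φ₁ cos δ + cos φ₁ sin δ cos θ = (-0.7253)(0.9004) + (0.6885)(0.4350)(0.6587) = -0.4558, so φ₂ = -27.12°.
Δλ = atan2(sin θ sin δ cos φ₁, cos δ − sin φ₁ sin φ₂) = atan2(-0.2253, 0.5699) = -21.574°.
λ₂ = -139.284° − 21.574° = -160.86°.

-27.12°, -160.86°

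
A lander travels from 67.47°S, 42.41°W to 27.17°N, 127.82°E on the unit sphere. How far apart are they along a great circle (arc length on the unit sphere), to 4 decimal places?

2.4306

With latitudes φ₁ = -67.470°, φ₂ = 27.170° and longitude difference Δλ = 170.230°:
cos c = sin φ₁ sin φ₂ + cos φ₁ cos φ₂ cos Δλ = (-0.9237)(0.4566) + (0.3832)(0.8897)(-0.9855) = -0.75772,
so c = arccos(-0.75772) = 2.43062 rad.
On the unit sphere the arc length equals the central angle: 2.4306.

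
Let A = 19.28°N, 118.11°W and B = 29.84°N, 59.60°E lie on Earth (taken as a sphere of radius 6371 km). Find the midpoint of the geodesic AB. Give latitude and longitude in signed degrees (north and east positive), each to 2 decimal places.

84.16°, -93.93°

The central angle between A and B is δ = 2.2834 rad.
With f = 0.5, the slerp weights are sin((1−f)δ)/sin δ = 1.2018 and sin(fδ)/sin δ = 1.2018.
Weighted sum of the unit vectors: (1.2018)·(-0.4447,-0.8326,0.3302) + (1.2018)·(0.4389,0.7482,0.4976) = (-0.0070, -0.1015, 0.9948).
Converting back: φ = atan2(z, √(x²+y²)) = 84.16°, λ = atan2(y, x) = -93.93°.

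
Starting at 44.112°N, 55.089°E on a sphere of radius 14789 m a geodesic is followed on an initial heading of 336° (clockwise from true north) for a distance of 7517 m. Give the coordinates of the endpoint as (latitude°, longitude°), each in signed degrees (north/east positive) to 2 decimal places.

Angular distance δ = d/R = 7517/14789 = 0.50828 rad; initial bearing θ = 5.8643 rad.
sin φ₂ = sin φ₁ cos δ + cos φ₁ sin δ cos θ = (0.6961)(0.8736) + (0.7180)(0.4867)(0.9135) = 0.9273, so φ₂ = 68.02°.
Δλ = atan2(sin θ sin δ cos φ₁, cos δ − sin φ₁ sin φ₂) = atan2(-0.1421, 0.2281) = -31.922°.
λ₂ = 55.089° − 31.922° = 23.17°.

68.02°, 23.17°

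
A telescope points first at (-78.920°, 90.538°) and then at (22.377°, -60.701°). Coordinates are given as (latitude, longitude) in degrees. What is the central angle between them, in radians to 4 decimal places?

2.1287 rad

Let φ₁ = -1.3774 rad, φ₂ = 0.3906 rad, and Δλ = -2.6396 rad.
cos c = sin φ₁ sin φ₂ + cos φ₁ cos φ₂ cos Δλ = (-0.9814)(0.3807) + (0.1922)(0.9247)(-0.8766) = -0.52939,
so c = arccos(-0.52939) = 2.12868 rad.
So the angular separation is 2.1287 rad.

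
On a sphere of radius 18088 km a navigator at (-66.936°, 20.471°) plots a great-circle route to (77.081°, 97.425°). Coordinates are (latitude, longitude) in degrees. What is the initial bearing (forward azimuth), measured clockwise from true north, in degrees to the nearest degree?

With φ₁ = -1.1683, φ₂ = 1.3453, Δλ = 1.3431 rad, the forward-azimuth formula gives
θ = atan2( sin Δλ cos φ₂ , cos φ₁ sin φ₂ − sin φ₁ cos φ₂ cos Δλ ) = atan2(0.2178, 0.4283) = 26.96°.
So the initial bearing is 27°.

27°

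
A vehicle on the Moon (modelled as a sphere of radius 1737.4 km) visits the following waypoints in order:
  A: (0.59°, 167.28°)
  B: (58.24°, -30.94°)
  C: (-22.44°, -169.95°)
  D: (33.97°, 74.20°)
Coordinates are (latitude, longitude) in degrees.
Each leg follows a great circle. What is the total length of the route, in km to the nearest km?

Leg A→B: central angle 2.0843 rad, distance 3621.2 km.
Leg B→C: central angle 2.3348 rad, distance 4056.4 km.
Leg C→D: central angle 2.1502 rad, distance 3735.7 km.
Total: 3621.2 + 4056.4 + 3735.7 ≈ 11413 km.

11413 km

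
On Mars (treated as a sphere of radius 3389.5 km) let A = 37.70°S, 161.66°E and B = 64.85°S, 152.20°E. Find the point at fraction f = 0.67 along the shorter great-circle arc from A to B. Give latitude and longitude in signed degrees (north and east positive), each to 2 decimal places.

Central angle δ = 0.4838 rad. Interpolating on the sphere with fraction f = 0.67:
P = [sin((1−f)δ)·A + sin(fδ)·B] / sin δ = 0.3418·A + 0.6847·B in Cartesian coordinates,
giving P = (-0.5141, 0.2208, -0.8288), i.e. latitude -55.98°, longitude 156.76°.

-55.98°, 156.76°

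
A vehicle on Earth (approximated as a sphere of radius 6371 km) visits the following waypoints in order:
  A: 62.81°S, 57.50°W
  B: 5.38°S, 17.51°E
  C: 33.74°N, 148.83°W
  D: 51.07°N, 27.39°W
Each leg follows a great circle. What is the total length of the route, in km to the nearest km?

34265 km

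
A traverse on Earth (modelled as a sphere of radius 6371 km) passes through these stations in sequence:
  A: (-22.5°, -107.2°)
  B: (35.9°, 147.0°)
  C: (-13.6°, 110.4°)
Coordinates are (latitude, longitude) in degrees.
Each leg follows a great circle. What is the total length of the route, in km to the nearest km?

19541 km

Leg A→B: central angle 2.0133 rad, distance 12826.5 km.
Leg B→C: central angle 1.0539 rad, distance 6714.3 km.
Total: 12826.5 + 6714.3 ≈ 19541 km.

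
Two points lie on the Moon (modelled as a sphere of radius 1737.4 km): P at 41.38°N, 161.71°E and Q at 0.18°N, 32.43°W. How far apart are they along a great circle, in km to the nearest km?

Let φ₁ = 0.7222 rad, φ₂ = 0.0031 rad, and Δλ = 2.8948 rad.
cos c = sin φ₁ sin φ₂ + cos φ₁ cos φ₂ cos Δλ = (0.6610)(0.0031) + (0.7503)(1.0000)(-0.9697) = -0.72553,
so c = arccos(-0.72553) = 2.38260 rad.
Distance = R·c = 1737.4 × 2.3826 ≈ 4140 km.

4140 km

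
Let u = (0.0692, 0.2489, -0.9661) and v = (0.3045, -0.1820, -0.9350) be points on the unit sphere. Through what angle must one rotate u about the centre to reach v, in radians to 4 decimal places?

u·v = 0.8791; |u| = 1.0000, |v| = 1.0000.
cos θ = (u·v)/(|u||v|) = 0.8790, so θ = 0.4970 rad.

0.4970 rad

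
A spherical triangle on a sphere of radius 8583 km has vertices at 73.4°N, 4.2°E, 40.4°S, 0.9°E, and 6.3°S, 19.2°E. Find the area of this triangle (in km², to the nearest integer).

25952629 km²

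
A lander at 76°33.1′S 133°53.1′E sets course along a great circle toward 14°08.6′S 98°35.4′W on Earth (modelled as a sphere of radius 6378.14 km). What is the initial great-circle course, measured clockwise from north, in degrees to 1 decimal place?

Δλ = 127.525° = 2.2257 rad.
y = sin Δλ · cos φ₂ = (0.7931)(0.9697) = 0.7690
x = cos φ₁ sin φ₂ − sin φ₁ cos φ₂ cos Δλ = (0.2326)(-0.2443) − (-0.9726)(0.9697)(-0.6091) = -0.6313
θ = atan2(y, x) = 129.38°, so the bearing is 129.4°.

129.4°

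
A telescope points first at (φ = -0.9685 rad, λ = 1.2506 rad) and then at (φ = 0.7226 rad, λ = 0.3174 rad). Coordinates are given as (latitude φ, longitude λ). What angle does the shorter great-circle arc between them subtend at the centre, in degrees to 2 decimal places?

Let φ₁ = -0.9685 rad, φ₂ = 0.7226 rad, and Δλ = -0.9332 rad.
cos c = sin φ₁ sin φ₂ + cos φ₁ cos φ₂ cos Δλ = (-0.8240)(0.6613) + (0.5665)(0.7501)(0.5953) = -0.29201,
so c = arccos(-0.29201) = 1.86712 rad.
So the angular separation is 106.98°.

106.98°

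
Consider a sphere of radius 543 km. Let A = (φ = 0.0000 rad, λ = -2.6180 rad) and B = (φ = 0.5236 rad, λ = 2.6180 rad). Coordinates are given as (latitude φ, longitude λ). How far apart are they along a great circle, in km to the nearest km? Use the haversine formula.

In radians: φ₁ = 0.0000, φ₂ = 0.5236, Δλ = -59.999° = -1.0472 rad.
Haversine: a = sin²(Δφ/2) + cos φ₁ cos φ₂ sin²(Δλ/2) = 0.0670 + (1.0000)(0.8660)(0.2500) = 0.28349.
Central angle c = 2·arcsin(√a) = 1.12295 rad.
Distance = R·c = 543 × 1.1230 ≈ 610 km.

610 km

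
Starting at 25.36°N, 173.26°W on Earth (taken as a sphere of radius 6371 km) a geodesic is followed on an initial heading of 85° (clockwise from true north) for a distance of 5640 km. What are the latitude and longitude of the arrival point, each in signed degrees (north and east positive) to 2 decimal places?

19.40°, -118.42°

Angular distance δ = d/R = 5640/6371 = 0.88526 rad; initial bearing θ = 1.4835 rad.
sin φ₂ = sin φ₁ cos δ + cos φ₁ sin δ cos θ = (0.4283)(0.6331) + (0.9036)(0.7741)(0.0872) = 0.3321, so φ₂ = 19.40°.
Δλ = atan2(sin θ sin δ cos φ₁, cos δ − sin φ₁ sin φ₂) = atan2(0.6968, 0.4908) = 54.839°.
λ₂ = -173.260° + 54.839° = -118.42°.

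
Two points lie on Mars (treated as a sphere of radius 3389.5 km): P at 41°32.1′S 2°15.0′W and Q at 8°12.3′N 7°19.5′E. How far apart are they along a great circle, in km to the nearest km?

With latitudes φ₁ = -41.535°, φ₂ = 8.205° and longitude difference Δλ = 9.575°:
cos c = sin φ₁ sin φ₂ + cos φ₁ cos φ₂ cos Δλ = (-0.6631)(0.1427) + (0.7486)(0.9898)(0.9861) = 0.63594,
so c = arccos(0.63594) = 0.88158 rad.
Distance = R·c = 3389.5 × 0.8816 ≈ 2988 km.

2988 km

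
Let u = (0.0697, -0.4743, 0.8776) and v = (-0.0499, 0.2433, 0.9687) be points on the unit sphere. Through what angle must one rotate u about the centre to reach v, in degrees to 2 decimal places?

43.01°

u·v = 0.7313; |u| = 1.0000, |v| = 1.0000.
cos θ = (u·v)/(|u||v|) = 0.7312, so θ = 43.01°.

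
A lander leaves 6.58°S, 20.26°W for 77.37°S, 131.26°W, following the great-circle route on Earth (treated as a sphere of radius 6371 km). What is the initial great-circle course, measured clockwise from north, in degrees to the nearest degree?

Δλ = -111.000° = -1.9373 rad.
y = sin Δλ · cos φ₂ = (-0.9336)(0.2187) = -0.2041
x = cos φ₁ sin φ₂ − sin φ₁ cos φ₂ cos Δλ = (0.9934)(-0.9758) − (-0.1146)(0.2187)(-0.3584) = -0.9784
θ = atan2(y, x) = -168.21°; adding 360° gives 192°.

192°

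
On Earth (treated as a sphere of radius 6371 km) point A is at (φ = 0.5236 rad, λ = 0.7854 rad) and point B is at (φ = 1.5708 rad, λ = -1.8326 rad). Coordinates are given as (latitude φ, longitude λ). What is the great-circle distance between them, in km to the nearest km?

6672 km

In radians: φ₁ = 0.5236, φ₂ = 1.5708, Δλ = -150.000° = -2.6180 rad.
cos c = sin φ₁ sin φ₂ + cos φ₁ cos φ₂ cos Δλ = (0.5000)(1.0000) + (0.8660)(-0.0000)(-0.8660) = 0.50000,
so c = arccos(0.50000) = 1.04719 rad.
Distance = R·c = 6371 × 1.0472 ≈ 6672 km.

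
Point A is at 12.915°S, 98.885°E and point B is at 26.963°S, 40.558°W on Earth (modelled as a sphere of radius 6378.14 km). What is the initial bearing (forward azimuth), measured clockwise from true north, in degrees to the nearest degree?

Δλ = -139.443° = -2.4337 rad.
y = sin Δλ · cos φ₂ = (-0.6502)(0.8913) = -0.5795
x = cos φ₁ sin φ₂ − sin φ₁ cos φ₂ cos Δλ = (0.9747)(-0.4534) − (-0.2235)(0.8913)(-0.7598) = -0.5933
θ = atan2(y, x) = -135.67°; adding 360° gives 224°.

224°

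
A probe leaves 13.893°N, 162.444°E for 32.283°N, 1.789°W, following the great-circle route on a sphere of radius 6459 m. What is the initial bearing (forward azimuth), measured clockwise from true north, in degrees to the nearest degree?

342°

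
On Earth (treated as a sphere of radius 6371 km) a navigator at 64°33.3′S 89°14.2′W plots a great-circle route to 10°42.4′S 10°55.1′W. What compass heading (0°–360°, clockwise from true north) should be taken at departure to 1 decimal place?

84.1°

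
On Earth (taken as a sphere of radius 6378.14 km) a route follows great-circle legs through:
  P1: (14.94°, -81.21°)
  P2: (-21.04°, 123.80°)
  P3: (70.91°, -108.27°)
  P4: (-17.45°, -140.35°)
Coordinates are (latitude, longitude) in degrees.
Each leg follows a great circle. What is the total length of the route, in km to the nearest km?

Leg P1→P2: central angle 2.7136 rad, distance 17307.4 km.
Leg P2→P3: central angle 2.1258 rad, distance 13558.4 km.
Leg P3→P4: central angle 1.5898 rad, distance 10140.1 km.
Total: 17307.4 + 13558.4 + 10140.1 ≈ 41006 km.

41006 km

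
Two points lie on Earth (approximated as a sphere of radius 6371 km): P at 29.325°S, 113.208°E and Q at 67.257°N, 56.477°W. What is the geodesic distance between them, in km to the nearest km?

In radians: φ₁ = -0.5118, φ₂ = 1.1739, Δλ = -169.685° = -2.9616 rad.
cos c = sin φ₁ sin φ₂ + cos φ₁ cos φ₂ cos Δλ = (-0.4898)(0.9222) + (0.8719)(0.3866)(-0.9838) = -0.78329,
so c = arccos(-0.78329) = 2.47074 rad.
Distance = R·c = 6371 × 2.4707 ≈ 15741 km.

15741 km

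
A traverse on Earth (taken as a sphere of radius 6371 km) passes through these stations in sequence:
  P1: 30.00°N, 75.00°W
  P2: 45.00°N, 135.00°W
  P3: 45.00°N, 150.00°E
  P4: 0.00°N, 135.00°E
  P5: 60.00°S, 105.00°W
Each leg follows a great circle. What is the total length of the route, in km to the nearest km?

27922 km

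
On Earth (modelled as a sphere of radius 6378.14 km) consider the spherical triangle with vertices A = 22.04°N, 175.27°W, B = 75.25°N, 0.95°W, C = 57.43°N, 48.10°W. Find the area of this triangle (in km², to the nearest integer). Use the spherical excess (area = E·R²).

15768024 km²

Side lengths (central angles): a = 0.4319, b = 1.5560, c = 1.4424 rad; semiperimeter s = 1.7152.
By l'Huilier's theorem, tan(E/4) = √[tan(s/2) tan((s−a)/2) tan((s−b)/2) tan((s−c)/2)], giving spherical excess E = 0.3876 rad.
Area = E·R² = 0.3876 × (6378.14)² ≈ 15768024 km².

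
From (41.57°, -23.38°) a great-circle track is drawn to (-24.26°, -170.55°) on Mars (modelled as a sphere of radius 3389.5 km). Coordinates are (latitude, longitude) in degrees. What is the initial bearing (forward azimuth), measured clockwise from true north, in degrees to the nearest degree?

292°

Δλ = -147.170° = -2.5686 rad.
y = sin Δλ · cos φ₂ = (-0.5421)(0.9117) = -0.4943
x = cos φ₁ sin φ₂ − sin φ₁ cos φ₂ cos Δλ = (0.7481)(-0.4109) − (0.6635)(0.9117)(-0.8403) = 0.2009
θ = atan2(y, x) = -67.88°; adding 360° gives 292°.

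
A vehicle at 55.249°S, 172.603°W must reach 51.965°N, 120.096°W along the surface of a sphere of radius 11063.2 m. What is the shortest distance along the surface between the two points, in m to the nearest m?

In radians: φ₁ = -0.9643, φ₂ = 0.9070, Δλ = 52.507° = 0.9164 rad.
Haversine: a = sin²(Δφ/2) + cos φ₁ cos φ₂ sin²(Δλ/2) = 0.6480 + (0.5700)(0.6161)(0.1957) = 0.71669.
Central angle c = 2·arcsin(√a) = 2.01904 rad.
Distance = R·c = 11063.2 × 2.0190 ≈ 22337 m.

22337 m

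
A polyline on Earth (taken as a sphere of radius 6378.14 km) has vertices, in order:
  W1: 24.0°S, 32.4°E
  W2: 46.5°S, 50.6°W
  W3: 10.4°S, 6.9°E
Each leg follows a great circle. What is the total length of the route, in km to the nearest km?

14308 km

Leg W1→W2: central angle 1.1900 rad, distance 7589.9 km.
Leg W2→W3: central angle 1.0533 rad, distance 6718.0 km.
Total: 7589.9 + 6718.0 ≈ 14308 km.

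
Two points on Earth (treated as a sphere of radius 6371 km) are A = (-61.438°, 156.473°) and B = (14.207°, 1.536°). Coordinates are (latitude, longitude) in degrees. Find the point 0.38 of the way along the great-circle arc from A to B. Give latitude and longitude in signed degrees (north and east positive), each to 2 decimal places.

-61.70°, 34.58°

Central angle δ = 2.2593 rad. Interpolating on the sphere with fraction f = 0.38:
P = [sin((1−f)δ)·A + sin(fδ)·B] / sin δ = 1.2764·A + 0.9802·B in Cartesian coordinates,
giving P = (0.3904, 0.2691, -0.8805), i.e. latitude -61.70°, longitude 34.58°.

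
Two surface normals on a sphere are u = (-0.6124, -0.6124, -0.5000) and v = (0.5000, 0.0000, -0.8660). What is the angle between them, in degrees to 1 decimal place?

u·v = 0.1268; |u| = 1.0000, |v| = 1.0000.
cos θ = (u·v)/(|u||v|) = 0.1268, so θ = 82.7°.

82.7°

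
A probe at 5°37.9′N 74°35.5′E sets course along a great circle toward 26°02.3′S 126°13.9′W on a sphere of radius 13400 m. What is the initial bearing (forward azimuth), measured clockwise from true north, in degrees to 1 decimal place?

With φ₁ = 0.0983, φ₂ = -0.4545, Δλ = 2.7782 rad, the forward-azimuth formula gives
θ = atan2( sin Δλ cos φ₂ , cos φ₁ sin φ₂ − sin φ₁ cos φ₂ cos Δλ ) = atan2(0.3194, -0.3544) = 137.98°.
So the initial bearing is 138.0°.

138.0°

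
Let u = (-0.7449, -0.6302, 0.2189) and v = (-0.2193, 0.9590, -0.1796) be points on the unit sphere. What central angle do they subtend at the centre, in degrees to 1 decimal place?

u·v = -0.4803; |u| = 1.0000, |v| = 1.0000.
cos θ = (u·v)/(|u||v|) = -0.4803, so θ = 118.7°.

118.7°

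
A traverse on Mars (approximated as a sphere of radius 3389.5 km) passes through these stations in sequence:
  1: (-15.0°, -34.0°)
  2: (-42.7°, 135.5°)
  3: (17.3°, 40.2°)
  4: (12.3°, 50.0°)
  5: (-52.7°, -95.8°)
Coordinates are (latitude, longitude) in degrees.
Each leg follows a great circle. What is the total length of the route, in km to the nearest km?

21823 km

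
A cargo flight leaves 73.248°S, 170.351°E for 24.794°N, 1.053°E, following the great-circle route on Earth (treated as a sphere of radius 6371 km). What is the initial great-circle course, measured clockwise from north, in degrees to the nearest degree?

With φ₁ = -1.2784, φ₂ = 0.4327, Δλ = -2.9548 rad, the forward-azimuth formula gives
θ = atan2( sin Δλ cos φ₂ , cos φ₁ sin φ₂ − sin φ₁ cos φ₂ cos Δλ ) = atan2(-0.1686, -0.7333) = -167.05°.
Adding 360° brings this into [0°, 360°): 193°.

193°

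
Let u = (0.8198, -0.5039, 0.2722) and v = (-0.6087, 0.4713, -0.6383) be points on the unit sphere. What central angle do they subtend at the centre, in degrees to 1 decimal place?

155.5°

u·v = -0.9102; |u| = 1.0000, |v| = 1.0000.
cos θ = (u·v)/(|u||v|) = -0.9102, so θ = 155.5°.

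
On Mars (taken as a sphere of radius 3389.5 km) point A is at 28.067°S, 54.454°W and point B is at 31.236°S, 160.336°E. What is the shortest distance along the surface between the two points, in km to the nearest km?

6629 km

With latitudes φ₁ = -28.067°, φ₂ = -31.236° and longitude difference Δλ = -145.210°:
cos c = sin φ₁ sin φ₂ + cos φ₁ cos φ₂ cos Δλ = (-0.4705)(-0.5186) + (0.8824)(0.8550)(-0.8212) = -0.37563,
so c = arccos(-0.37563) = 1.95588 rad.
Distance = R·c = 3389.5 × 1.9559 ≈ 6629 km.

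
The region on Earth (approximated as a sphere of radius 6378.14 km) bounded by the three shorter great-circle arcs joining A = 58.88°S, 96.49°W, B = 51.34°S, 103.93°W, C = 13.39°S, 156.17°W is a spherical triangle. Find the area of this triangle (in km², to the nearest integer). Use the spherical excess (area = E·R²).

2230269 km²

Side lengths (central angles): a = 0.9849, b = 1.1017, c = 0.1509 rad; semiperimeter s = 1.1187.
By l'Huilier's theorem, tan(E/4) = √[tan(s/2) tan((s−a)/2) tan((s−b)/2) tan((s−c)/2)], giving spherical excess E = 0.0548 rad.
Area = E·R² = 0.0548 × (6378.14)² ≈ 2230269 km².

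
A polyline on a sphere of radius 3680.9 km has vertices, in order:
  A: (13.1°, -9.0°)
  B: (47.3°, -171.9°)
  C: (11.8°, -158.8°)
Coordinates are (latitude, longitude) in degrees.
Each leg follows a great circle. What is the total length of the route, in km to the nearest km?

9949 km

Leg A→B: central angle 2.0541 rad, distance 7561.1 km.
Leg B→C: central angle 0.6487 rad, distance 2388.0 km.
Total: 7561.1 + 2388.0 ≈ 9949 km.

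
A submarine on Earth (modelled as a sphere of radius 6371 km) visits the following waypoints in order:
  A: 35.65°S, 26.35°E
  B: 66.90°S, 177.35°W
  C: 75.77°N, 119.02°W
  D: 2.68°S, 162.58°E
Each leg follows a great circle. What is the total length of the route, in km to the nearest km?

34790 km

Leg A→B: central angle 1.3241 rad, distance 8436.0 km.
Leg B→C: central angle 2.5699 rad, distance 16372.6 km.
Leg C→D: central angle 1.5667 rad, distance 9981.7 km.
Total: 8436.0 + 16372.6 + 9981.7 ≈ 34790 km.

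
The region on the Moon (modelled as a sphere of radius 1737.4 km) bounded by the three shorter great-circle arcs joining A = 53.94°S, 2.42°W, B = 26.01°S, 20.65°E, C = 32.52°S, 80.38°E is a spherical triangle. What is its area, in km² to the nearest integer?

861322 km²

Side lengths (central angles): a = 0.9049, b = 1.0509, c = 0.5713 rad; semiperimeter s = 1.2635.
By l'Huilier's theorem, tan(E/4) = √[tan(s/2) tan((s−a)/2) tan((s−b)/2) tan((s−c)/2)], giving spherical excess E = 0.2853 rad.
Area = E·R² = 0.2853 × (1737.4)² ≈ 861322 km².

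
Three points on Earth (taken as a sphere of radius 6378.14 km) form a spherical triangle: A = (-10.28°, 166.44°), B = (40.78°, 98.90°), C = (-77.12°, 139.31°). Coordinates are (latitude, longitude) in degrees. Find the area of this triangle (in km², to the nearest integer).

Side lengths (central angles): a = 2.1039, b = 1.1927, c = 1.4019 rad; semiperimeter s = 2.3492.
By l'Huilier's theorem, tan(E/4) = √[tan(s/2) tan((s−a)/2) tan((s−b)/2) tan((s−c)/2)], giving spherical excess E = 1.2171 rad.
Area = E·R² = 1.2171 × (6378.14)² ≈ 49513639 km².

49513639 km²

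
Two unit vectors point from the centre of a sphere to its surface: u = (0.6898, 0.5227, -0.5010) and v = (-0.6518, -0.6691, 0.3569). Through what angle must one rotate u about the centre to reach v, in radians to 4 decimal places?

2.9323 rad

u·v = -0.9782; |u| = 1.0000, |v| = 1.0000.
cos θ = (u·v)/(|u||v|) = -0.9782, so θ = 2.9323 rad.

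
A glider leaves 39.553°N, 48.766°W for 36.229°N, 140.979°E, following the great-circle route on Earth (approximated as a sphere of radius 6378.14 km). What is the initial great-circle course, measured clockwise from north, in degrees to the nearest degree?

With φ₁ = 0.6903, φ₂ = 0.6323, Δλ = -2.9715 rad, the forward-azimuth formula gives
θ = atan2( sin Δλ cos φ₂ , cos φ₁ sin φ₂ − sin φ₁ cos φ₂ cos Δλ ) = atan2(-0.1365, 0.9620) = -8.08°.
Adding 360° brings this into [0°, 360°): 352°.

352°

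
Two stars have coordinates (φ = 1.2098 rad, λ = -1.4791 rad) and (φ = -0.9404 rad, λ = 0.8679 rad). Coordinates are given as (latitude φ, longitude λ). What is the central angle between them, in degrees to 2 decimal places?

With latitudes φ₁ = 69.316°, φ₂ = -53.881° and longitude difference Δλ = 134.473°:
Haversine: a = sin²(Δφ/2) + cos φ₁ cos φ₂ sin²(Δλ/2) = 0.7738 + (0.3532)(0.5895)(0.8503) = 0.95079.
Central angle c = 2·arcsin(√a) = 2.69423 rad.
So the angular separation is 154.37°.

154.37°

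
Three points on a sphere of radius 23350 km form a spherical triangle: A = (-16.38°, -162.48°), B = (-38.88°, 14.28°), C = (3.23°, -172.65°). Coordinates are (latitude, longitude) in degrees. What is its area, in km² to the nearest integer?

252920912 km²

Side lengths (central angles): a = 2.5097, b = 0.3846, c = 2.1757 rad; semiperimeter s = 2.5350.
By l'Huilier's theorem, tan(E/4) = √[tan(s/2) tan((s−a)/2) tan((s−b)/2) tan((s−c)/2)], giving spherical excess E = 0.4639 rad.
Area = E·R² = 0.4639 × (23350)² ≈ 252920912 km².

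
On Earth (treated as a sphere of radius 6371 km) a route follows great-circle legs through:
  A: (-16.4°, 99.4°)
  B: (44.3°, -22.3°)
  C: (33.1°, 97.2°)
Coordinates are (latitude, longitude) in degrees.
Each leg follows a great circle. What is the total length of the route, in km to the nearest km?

23237 km

Leg A→B: central angle 2.1627 rad, distance 13778.8 km.
Leg B→C: central angle 1.4845 rad, distance 9457.8 km.
Total: 13778.8 + 9457.8 ≈ 23237 km.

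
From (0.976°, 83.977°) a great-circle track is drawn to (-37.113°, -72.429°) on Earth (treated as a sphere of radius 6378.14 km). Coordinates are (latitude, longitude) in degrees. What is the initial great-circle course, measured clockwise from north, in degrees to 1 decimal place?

208.4°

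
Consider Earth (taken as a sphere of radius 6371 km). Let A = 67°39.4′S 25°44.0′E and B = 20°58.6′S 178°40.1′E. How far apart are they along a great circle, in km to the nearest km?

9912 km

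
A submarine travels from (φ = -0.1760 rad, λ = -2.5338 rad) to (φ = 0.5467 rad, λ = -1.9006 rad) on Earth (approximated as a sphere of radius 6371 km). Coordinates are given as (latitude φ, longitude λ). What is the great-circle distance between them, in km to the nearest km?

Let φ₁ = -0.1760 rad, φ₂ = 0.5467 rad, and Δλ = 0.6332 rad.
Haversine: a = sin²(Δφ/2) + cos φ₁ cos φ₂ sin²(Δλ/2) = 0.1250 + (0.9846)(0.8542)(0.0969) = 0.20651.
Central angle c = 2·arcsin(√a) = 0.94348 rad.
Distance = R·c = 6371 × 0.9435 ≈ 6011 km.

6011 km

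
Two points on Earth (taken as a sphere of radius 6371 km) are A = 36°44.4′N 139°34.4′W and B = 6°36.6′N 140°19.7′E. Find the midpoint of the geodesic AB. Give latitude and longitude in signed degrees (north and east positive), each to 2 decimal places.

27.34°, 175.24°

Central angle δ = 1.3636 rad. Interpolating on the sphere with fraction f = 0.5:
P = [sin((1−f)δ)·A + sin(fδ)·B] / sin δ = 0.6440·A + 0.6440·B in Cartesian coordinates,
giving P = (-0.8852, 0.0737, 0.4593), i.e. latitude 27.34°, longitude 175.24°.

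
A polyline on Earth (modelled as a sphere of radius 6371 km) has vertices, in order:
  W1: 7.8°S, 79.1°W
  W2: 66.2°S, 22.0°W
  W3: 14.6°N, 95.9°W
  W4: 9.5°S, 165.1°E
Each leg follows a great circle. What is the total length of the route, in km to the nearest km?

Leg W1→W2: central angle 1.2225 rad, distance 7788.2 km.
Leg W2→W3: central angle 1.6934 rad, distance 10788.9 km.
Leg W3→W4: central angle 1.7629 rad, distance 11231.3 km.
Total: 7788.2 + 10788.9 + 11231.3 ≈ 29809 km.

29809 km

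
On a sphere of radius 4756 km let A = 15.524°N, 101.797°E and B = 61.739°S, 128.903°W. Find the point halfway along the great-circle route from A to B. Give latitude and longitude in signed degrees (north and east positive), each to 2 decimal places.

Central angle δ = 2.1232 rad. Interpolating on the sphere with fraction f = 0.5:
P = [sin((1−f)δ)·A + sin(fδ)·B] / sin δ = 1.0257·A + 1.0257·B in Cartesian coordinates,
giving P = (-0.5070, 0.5894, -0.6289), i.e. latitude -38.97°, longitude 130.70°.

-38.97°, 130.70°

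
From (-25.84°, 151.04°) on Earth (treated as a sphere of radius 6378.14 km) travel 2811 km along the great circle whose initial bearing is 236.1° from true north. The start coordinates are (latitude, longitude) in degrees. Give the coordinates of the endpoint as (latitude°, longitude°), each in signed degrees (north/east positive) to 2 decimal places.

Angular distance δ = d/R = 2811/6378.14 = 0.44072 rad; initial bearing θ = 4.1207 rad.
sin φ₂ = sin φ₁ cos δ + cos φ₁ sin δ cos θ = (-0.4359)(0.9044) + (0.9000)(0.4266)(-0.5577) = -0.6084, so φ₂ = -37.47°.
Δλ = atan2(sin θ sin δ cos φ₁, cos δ − sin φ₁ sin φ₂) = atan2(-0.3187, 0.6393) = -26.496°.
λ₂ = 151.040° − 26.496° = 124.54°.

-37.47°, 124.54°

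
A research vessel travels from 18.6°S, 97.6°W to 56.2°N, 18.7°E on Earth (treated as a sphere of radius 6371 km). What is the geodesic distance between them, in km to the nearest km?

13333 km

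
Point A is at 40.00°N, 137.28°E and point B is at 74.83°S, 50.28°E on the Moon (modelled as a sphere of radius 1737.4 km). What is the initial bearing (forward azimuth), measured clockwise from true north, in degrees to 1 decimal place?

199.3°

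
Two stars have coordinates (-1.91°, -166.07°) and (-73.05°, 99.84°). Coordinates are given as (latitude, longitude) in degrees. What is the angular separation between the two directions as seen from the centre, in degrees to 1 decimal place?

In radians: φ₁ = -0.0333, φ₂ = -1.2750, Δλ = -94.090° = -1.6422 rad.
Haversine: a = sin²(Δφ/2) + cos φ₁ cos φ₂ sin²(Δλ/2) = 0.3384 + (0.9994)(0.2915)(0.5357) = 0.49445.
Central angle c = 2·arcsin(√a) = 1.55970 rad.
So the angular separation is 89.4°.

89.4°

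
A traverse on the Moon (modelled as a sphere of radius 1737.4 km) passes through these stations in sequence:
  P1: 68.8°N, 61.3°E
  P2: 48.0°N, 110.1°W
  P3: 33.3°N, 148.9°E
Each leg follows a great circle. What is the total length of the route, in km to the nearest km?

4109 km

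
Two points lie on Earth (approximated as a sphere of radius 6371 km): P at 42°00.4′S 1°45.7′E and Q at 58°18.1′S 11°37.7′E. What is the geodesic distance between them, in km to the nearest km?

1939 km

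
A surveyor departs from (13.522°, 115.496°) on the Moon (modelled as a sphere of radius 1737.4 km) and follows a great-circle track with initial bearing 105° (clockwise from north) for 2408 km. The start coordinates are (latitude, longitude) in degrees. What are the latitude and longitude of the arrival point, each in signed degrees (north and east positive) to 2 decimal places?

Angular distance δ = d/R = 2408/1737.4 = 1.38598 rad; initial bearing θ = 1.8326 rad.
sin φ₂ = sin φ₁ cos δ + cos φ₁ sin δ cos θ = (0.2338)(0.1838) + (0.9723)(0.9830)(-0.2588) = -0.2044, so φ₂ = -11.79°.
Δλ = atan2(sin θ sin δ cos φ₁, cos δ − sin φ₁ sin φ₂) = atan2(0.9232, 0.2316) = 75.919°.
λ₂ = 115.496° + 75.919° = 191.41° → -168.59° after wrapping to (−180°, 180°].

-11.79°, -168.59°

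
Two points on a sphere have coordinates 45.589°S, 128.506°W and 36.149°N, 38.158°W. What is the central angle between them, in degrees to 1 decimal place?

115.1°

In radians: φ₁ = -0.7957, φ₂ = 0.6309, Δλ = 90.348° = 1.5769 rad.
cos c = sin φ₁ sin φ₂ + cos φ₁ cos φ₂ cos Δλ = (-0.7143)(0.5899) + (0.6998)(0.8075)(-0.0061) = -0.42481,
so c = arccos(-0.42481) = 2.00955 rad.
So the angular separation is 115.1°.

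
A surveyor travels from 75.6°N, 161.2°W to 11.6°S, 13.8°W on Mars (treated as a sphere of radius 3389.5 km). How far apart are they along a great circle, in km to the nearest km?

6719 km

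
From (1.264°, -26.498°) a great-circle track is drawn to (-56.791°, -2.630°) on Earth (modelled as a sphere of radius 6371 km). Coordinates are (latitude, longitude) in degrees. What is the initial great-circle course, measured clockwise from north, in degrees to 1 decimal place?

165.3°

With φ₁ = 0.0221, φ₂ = -0.9912, Δλ = 0.4166 rad, the forward-azimuth formula gives
θ = atan2( sin Δλ cos φ₂ , cos φ₁ sin φ₂ − sin φ₁ cos φ₂ cos Δλ ) = atan2(0.2216, -0.8475) = 165.35°.
So the initial bearing is 165.3°.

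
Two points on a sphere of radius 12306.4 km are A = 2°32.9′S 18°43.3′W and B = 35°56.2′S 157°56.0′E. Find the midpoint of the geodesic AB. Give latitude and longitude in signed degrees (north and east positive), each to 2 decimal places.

Central angle δ = 2.4677 rad. Interpolating on the sphere with fraction f = 0.5:
P = [sin((1−f)δ)·A + sin(fδ)·B] / sin δ = 1.5124·A + 1.5124·B in Cartesian coordinates,
giving P = (0.2961, -0.0249, -0.9548), i.e. latitude -72.71°, longitude -4.81°.

-72.71°, -4.81°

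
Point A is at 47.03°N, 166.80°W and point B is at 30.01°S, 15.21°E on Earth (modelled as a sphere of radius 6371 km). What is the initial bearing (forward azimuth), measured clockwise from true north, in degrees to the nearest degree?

Δλ = -177.990° = -3.1065 rad.
y = sin Δλ · cos φ₂ = (-0.0351)(0.8659) = -0.0304
x = cos φ₁ sin φ₂ − sin φ₁ cos φ₂ cos Δλ = (0.6816)(-0.5002) − (0.7317)(0.8659)(-0.9994) = 0.2923
θ = atan2(y, x) = -5.93°; adding 360° gives 354°.

354°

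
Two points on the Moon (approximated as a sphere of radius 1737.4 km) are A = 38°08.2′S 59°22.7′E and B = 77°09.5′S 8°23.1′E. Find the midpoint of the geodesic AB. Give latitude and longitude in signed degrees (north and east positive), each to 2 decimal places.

Central angle δ = 0.7783 rad. Interpolating on the sphere with fraction f = 0.5:
P = [sin((1−f)δ)·A + sin(fδ)·B] / sin δ = 0.5404·A + 0.5404·B in Cartesian coordinates,
giving P = (0.3353, 0.3833, -0.8606), i.e. latitude -59.38°, longitude 48.82°.

-59.38°, 48.82°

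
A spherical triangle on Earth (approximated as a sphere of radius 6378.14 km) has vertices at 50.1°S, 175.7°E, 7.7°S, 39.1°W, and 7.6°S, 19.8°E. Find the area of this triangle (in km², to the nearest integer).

Side lengths (central angles): a = 1.0180, b = 2.0702, c = 2.0033 rad; semiperimeter s = 2.5458.
By l'Huilier's theorem, tan(E/4) = √[tan(s/2) tan((s−a)/2) tan((s−b)/2) tan((s−c)/2)], giving spherical excess E = 1.7197 rad.
Area = E·R² = 1.7197 × (6378.14)² ≈ 69956854 km².

69956854 km²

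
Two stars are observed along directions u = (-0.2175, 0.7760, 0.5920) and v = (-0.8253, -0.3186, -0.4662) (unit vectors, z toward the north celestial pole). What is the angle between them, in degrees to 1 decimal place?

110.1°

u·v = -0.3437; |u| = 1.0000, |v| = 1.0000.
cos θ = (u·v)/(|u||v|) = -0.3437, so θ = 110.1°.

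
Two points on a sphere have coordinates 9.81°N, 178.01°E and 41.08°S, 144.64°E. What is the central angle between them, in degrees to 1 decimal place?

59.4°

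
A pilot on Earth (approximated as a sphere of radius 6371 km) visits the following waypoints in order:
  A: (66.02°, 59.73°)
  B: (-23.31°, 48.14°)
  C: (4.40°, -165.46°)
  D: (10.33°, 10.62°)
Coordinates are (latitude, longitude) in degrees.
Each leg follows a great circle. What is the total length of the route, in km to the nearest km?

Leg A→B: central angle 1.5667 rad, distance 9981.5 km.
Leg B→C: central angle 2.4866 rad, distance 15842.0 km.
Leg C→D: central angle 2.8756 rad, distance 18320.6 km.
Total: 9981.5 + 15842.0 + 18320.6 ≈ 44144 km.

44144 km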